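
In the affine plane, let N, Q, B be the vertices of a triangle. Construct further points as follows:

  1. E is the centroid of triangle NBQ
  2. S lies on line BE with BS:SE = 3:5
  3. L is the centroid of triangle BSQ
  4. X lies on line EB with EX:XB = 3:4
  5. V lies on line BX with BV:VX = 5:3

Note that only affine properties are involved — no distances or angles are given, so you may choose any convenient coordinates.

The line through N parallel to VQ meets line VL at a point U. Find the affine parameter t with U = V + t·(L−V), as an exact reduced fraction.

t = -384/19

Work in coordinates with N = (0, 0), Q = (1, 0), B = (0, 1).
1. E is the centroid of triangle NBQ ⇒ E = (1/3, 1/3)
2. S lies on line BE with BS:SE = 3:5 ⇒ S = (1/8, 3/4)
3. L is the centroid of triangle BSQ ⇒ L = (3/8, 7/12)
4. X lies on line EB with EX:XB = 3:4 ⇒ X = (4/21, 13/21)
5. V lies on line BX with BV:VX = 5:3 ⇒ V = (5/42, 16/21)
through N parallel to VQ: direction (37/42, -16/21); meets VL at U = (-4033/798, 1744/399)
U = V + t·(L−V) with t = -384/19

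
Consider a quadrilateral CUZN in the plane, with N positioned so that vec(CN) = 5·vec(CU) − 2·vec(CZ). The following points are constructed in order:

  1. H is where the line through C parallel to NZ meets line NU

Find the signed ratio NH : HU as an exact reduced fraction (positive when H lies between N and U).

Choose coordinates C = (0, 0), U = (1, 0), Z = (0, 1), N = (5, -2).
1. H is where the line through C parallel to NZ meets line NU ⇒ H = (-5, 3)
H = N + t·(U−N) with t = 5/2, so NH:HU = t:(1−t) = 5/2:-3/2

NH:HU = -5/3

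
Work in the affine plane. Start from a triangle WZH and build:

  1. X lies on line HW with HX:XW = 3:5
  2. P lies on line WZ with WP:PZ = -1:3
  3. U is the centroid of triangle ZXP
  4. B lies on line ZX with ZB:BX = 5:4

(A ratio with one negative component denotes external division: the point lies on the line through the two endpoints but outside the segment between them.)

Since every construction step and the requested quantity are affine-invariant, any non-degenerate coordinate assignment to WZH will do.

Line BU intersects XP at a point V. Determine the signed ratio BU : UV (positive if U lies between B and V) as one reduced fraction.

BU:UV = 1/3

Assign W = (0, 0), Z = (1, 0), H = (0, 1) — the answer is frame-independent, so this choice is without loss of generality.
1. X lies on line HW with HX:XW = 3:5 ⇒ X = (0, 5/8)
2. P lies on line WZ with WP:PZ = -1:3 ⇒ P = (-1/2, 0)
3. U is the centroid of triangle ZXP ⇒ U = (1/6, 5/24)
4. B lies on line ZX with ZB:BX = 5:4 ⇒ B = (4/9, 25/72)
line BU meets XP at V = (-2/3, -5/24)
U = B + t·(V−B) with t = 1/4, so BU:UV = 1/4:3/4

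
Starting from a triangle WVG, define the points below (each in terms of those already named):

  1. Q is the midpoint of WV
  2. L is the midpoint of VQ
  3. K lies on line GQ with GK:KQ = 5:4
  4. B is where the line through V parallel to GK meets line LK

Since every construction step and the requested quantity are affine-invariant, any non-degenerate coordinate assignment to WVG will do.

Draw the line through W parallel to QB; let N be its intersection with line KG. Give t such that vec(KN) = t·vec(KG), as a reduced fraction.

t = -8/5

Choose coordinates W = (0, 0), V = (1, 0), G = (0, 1).
1. Q is the midpoint of WV ⇒ Q = (1/2, 0)
2. L is the midpoint of VQ ⇒ L = (3/4, 0)
3. K lies on line GQ with GK:KQ = 5:4 ⇒ K = (5/18, 4/9)
4. B is where the line through V parallel to GK meets line LK ⇒ B = (11/9, -4/9)
through W parallel to QB: direction (13/18, -4/9); meets KG at N = (13/18, -4/9)
N = K + t·(G−K) with t = -8/5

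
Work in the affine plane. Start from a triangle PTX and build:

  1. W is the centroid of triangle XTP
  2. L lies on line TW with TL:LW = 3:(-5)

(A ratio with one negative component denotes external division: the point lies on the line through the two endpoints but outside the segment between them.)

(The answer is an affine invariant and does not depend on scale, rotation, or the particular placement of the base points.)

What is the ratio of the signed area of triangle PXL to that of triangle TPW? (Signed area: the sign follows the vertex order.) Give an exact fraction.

[PXL]:[TPW] = 6

Choose coordinates P = (0, 0), T = (1, 0), X = (0, 1).
1. W is the centroid of triangle XTP ⇒ W = (1/3, 1/3)
2. L lies on line TW with TL:LW = 3:(-5) ⇒ L = (2, -1/2)
2·[PXL] = -2, 2·[TPW] = -1/3
[PXL]:[TPW] = -2:-1/3 = 6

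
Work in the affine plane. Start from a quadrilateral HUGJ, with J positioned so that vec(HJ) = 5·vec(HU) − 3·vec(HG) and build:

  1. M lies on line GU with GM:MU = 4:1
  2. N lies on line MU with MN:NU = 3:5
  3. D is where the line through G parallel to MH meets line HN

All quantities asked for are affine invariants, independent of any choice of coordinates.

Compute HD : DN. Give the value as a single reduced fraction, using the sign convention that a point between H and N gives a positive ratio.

HD:DN = -32/35

Work in coordinates with H = (0, 0), U = (1, 0), G = (0, 1), J = (5, -3).
1. M lies on line GU with GM:MU = 4:1 ⇒ M = (4/5, 1/5)
2. N lies on line MU with MN:NU = 3:5 ⇒ N = (7/8, 1/8)
3. D is where the line through G parallel to MH meets line HN ⇒ D = (-28/3, -4/3)
D = H + t·(N−H) with t = -32/3, so HD:DN = t:(1−t) = -32/3:35/3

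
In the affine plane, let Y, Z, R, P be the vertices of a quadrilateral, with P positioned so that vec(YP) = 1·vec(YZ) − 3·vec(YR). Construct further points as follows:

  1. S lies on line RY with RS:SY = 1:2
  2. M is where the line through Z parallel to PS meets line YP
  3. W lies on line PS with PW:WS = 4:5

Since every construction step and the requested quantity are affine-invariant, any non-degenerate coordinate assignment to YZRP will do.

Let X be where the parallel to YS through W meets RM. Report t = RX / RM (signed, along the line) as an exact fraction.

Set Y = (0, 0), Z = (1, 0), R = (0, 1), P = (1, -3); any affine frame gives the same invariant.
1. S lies on line RY with RS:SY = 1:2 ⇒ S = (0, 2/3)
2. M is where the line through Z parallel to PS meets line YP ⇒ M = (11/2, -33/2)
3. W lies on line PS with PW:WS = 4:5 ⇒ W = (5/9, -37/27)
through W parallel to YS: direction (0, 2/3); meets RM at X = (5/9, -76/99)
X = R + t·(M−R) with t = 10/99

t = 10/99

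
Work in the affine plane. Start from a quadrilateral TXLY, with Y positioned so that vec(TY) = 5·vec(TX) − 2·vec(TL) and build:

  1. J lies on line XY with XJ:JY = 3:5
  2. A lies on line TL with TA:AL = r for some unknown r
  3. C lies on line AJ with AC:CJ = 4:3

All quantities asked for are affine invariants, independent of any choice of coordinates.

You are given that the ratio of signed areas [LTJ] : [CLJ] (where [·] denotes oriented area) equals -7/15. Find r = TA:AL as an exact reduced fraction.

r = -4/5

Work in coordinates with T = (0, 0), X = (1, 0), L = (0, 1), Y = (5, -2).
1. J lies on line XY with XJ:JY = 3:5 ⇒ J = (5/2, -3/4)
2. With TA:AL = r, write λ = r/(r+1) so A = T + λ·(L−T); A is affine-linear in λ
3. C lies on line AJ with AC:CJ = 4:3 ⇒ C is an affine combination of earlier points and hence also affine-linear in λ
Every point depending on A is an affine combination of A and λ-independent points, so each such coordinate is linear in λ; the λ² term in each signed area is a multiple of (L−T)×(L−T) = 0, so 2·[LTJ] and 2·[CLJ] are each linear in λ. Evaluating at λ=0 and λ=1:
  2·[LTJ] = 5/2,   2·[CLJ] = 15/14·λ − 15/14
So [LTJ]:[CLJ] = (5/2) / (15/14·λ − 15/14). Setting this equal to -7/15:
  5/2 = -7/15·(15/14·λ − 15/14)  ⇒  λ = -4
Then r = λ/(1−λ) = (-4)/(5) = -4/5. Check: with r = -4/5, A = (0, -4) and [LTJ]:[CLJ] = -7/15 as required.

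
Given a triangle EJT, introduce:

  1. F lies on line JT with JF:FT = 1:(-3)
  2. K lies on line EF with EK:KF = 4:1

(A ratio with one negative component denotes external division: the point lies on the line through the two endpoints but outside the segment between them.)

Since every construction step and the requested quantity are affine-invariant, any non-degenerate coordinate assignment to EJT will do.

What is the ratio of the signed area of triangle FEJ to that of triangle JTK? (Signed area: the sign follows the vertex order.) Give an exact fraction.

[FEJ]:[JTK] = -5/2

Assign E = (0, 0), J = (1, 0), T = (0, 1) — the answer is frame-independent, so this choice is without loss of generality.
1. F lies on line JT with JF:FT = 1:(-3) ⇒ F = (3/2, -1/2)
2. K lies on line EF with EK:KF = 4:1 ⇒ K = (6/5, -2/5)
2·[FEJ] = -1/2, 2·[JTK] = 1/5
[FEJ]:[JTK] = -1/2:1/5 = -5/2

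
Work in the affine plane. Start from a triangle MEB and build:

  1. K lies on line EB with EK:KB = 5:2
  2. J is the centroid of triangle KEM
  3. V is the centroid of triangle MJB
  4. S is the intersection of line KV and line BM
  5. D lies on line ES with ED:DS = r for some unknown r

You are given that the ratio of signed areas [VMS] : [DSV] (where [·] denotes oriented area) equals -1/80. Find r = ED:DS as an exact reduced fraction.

Set M = (0, 0), E = (1, 0), B = (0, 1); any affine frame gives the same invariant.
1. K lies on line EB with EK:KB = 5:2 ⇒ K = (2/7, 5/7)
2. J is the centroid of triangle KEM ⇒ J = (3/7, 5/21)
3. V is the centroid of triangle MJB ⇒ V = (1/7, 26/63)
4. S is the intersection of line KV and line BM ⇒ S = (0, 1/9)
5. With ED:DS = r, write λ = r/(r+1) so D = E + λ·(S−E); D is affine-linear in λ
Every point depending on D is an affine combination of D and λ-independent points, so each such coordinate is linear in λ; the λ² term in each signed area is a multiple of (S−E)×(S−E) = 0, so 2·[VMS] and 2·[DSV] are each linear in λ. Evaluating at λ=0 and λ=1:
  2·[VMS] = -1/63,   2·[DSV] = 20/63·λ − 20/63
So [VMS]:[DSV] = (-1/63) / (20/63·λ − 20/63). Setting this equal to -1/80:
  -1/63 = -1/80·(20/63·λ − 20/63)  ⇒  λ = 5
Then r = λ/(1−λ) = (5)/(-4) = -5/4. Check: with r = -5/4, D = (-4, 5/9) and [VMS]:[DSV] = -1/80 as required.

r = -5/4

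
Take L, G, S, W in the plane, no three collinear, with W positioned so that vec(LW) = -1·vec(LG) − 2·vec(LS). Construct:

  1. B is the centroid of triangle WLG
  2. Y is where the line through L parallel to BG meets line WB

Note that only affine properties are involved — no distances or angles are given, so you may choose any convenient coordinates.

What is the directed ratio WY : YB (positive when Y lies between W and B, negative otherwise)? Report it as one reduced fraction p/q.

Work in coordinates with L = (0, 0), G = (1, 0), S = (0, 1), W = (-1, -2).
1. B is the centroid of triangle WLG ⇒ B = (0, -2/3)
2. Y is where the line through L parallel to BG meets line WB ⇒ Y = (1, 2/3)
Y = W + t·(B−W) with t = 2, so WY:YB = t:(1−t) = 2:-1

WY:YB = -2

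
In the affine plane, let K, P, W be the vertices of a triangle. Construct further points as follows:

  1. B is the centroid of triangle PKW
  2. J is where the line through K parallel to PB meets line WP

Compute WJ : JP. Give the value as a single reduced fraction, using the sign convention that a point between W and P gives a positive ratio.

WJ:JP = -2

Work in coordinates with K = (0, 0), P = (1, 0), W = (0, 1).
1. B is the centroid of triangle PKW ⇒ B = (1/3, 1/3)
2. J is where the line through K parallel to PB meets line WP ⇒ J = (2, -1)
J = W + t·(P−W) with t = 2, so WJ:JP = t:(1−t) = 2:-1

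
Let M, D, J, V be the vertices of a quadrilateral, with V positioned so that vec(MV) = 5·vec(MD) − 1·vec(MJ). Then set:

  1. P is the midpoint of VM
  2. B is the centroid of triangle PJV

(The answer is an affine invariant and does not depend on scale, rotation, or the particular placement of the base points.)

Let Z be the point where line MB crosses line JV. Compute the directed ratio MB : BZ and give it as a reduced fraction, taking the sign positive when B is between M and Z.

Assign M = (0, 0), D = (1, 0), J = (0, 1), V = (5, -1) — the answer is frame-independent, so this choice is without loss of generality.
1. P is the midpoint of VM ⇒ P = (5/2, -1/2)
2. B is the centroid of triangle PJV ⇒ B = (5/2, -1/6)
line MB meets JV at Z = (3, -1/5)
B = M + t·(Z−M) with t = 5/6, so MB:BZ = 5/6:1/6

MB:BZ = 5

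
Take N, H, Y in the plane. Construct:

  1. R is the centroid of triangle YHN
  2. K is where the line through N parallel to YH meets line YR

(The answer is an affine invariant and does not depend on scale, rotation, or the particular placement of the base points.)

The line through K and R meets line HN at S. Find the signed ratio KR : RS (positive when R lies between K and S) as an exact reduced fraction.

KR:RS = -4

Set N = (0, 0), H = (1, 0), Y = (0, 1); any affine frame gives the same invariant.
1. R is the centroid of triangle YHN ⇒ R = (1/3, 1/3)
2. K is where the line through N parallel to YH meets line YR ⇒ K = (1, -1)
line KR meets HN at S = (1/2, 0)
R = K + t·(S−K) with t = 4/3, so KR:RS = 4/3:-1/3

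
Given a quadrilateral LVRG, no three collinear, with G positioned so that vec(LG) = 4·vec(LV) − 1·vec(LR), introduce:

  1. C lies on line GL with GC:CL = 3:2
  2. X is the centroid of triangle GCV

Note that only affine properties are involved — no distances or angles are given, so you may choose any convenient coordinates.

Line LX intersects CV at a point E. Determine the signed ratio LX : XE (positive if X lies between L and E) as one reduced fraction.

Work in coordinates with L = (0, 0), V = (1, 0), R = (0, 1), G = (4, -1).
1. C lies on line GL with GC:CL = 3:2 ⇒ C = (8/5, -2/5)
2. X is the centroid of triangle GCV ⇒ X = (11/5, -7/15)
line LX meets CV at E = (22/15, -14/45)
X = L + t·(E−L) with t = 3/2, so LX:XE = 3/2:-1/2

LX:XE = -3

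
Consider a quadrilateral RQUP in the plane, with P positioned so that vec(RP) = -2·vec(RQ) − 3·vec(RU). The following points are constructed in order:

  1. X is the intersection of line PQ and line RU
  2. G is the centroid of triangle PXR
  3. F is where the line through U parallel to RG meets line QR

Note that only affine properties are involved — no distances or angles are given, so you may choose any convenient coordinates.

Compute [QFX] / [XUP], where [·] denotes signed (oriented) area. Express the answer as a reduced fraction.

Work in coordinates with R = (0, 0), Q = (1, 0), U = (0, 1), P = (-2, -3).
1. X is the intersection of line PQ and line RU ⇒ X = (0, -1)
2. G is the centroid of triangle PXR ⇒ G = (-2/3, -4/3)
3. F is where the line through U parallel to RG meets line QR ⇒ F = (-1/2, 0)
2·[QFX] = 3/2, 2·[XUP] = 4
[QFX]:[XUP] = 3/2:4 = 3/8

[QFX]:[XUP] = 3/8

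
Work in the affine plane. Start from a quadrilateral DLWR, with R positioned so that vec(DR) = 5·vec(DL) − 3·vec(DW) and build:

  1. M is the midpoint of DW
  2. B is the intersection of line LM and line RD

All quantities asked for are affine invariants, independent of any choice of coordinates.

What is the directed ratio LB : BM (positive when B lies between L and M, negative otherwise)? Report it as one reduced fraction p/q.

LB:BM = -6/5

Set D = (0, 0), L = (1, 0), W = (0, 1), R = (5, -3); any affine frame gives the same invariant.
1. M is the midpoint of DW ⇒ M = (0, 1/2)
2. B is the intersection of line LM and line RD ⇒ B = (-5, 3)
B = L + t·(M−L) with t = 6, so LB:BM = t:(1−t) = 6:-5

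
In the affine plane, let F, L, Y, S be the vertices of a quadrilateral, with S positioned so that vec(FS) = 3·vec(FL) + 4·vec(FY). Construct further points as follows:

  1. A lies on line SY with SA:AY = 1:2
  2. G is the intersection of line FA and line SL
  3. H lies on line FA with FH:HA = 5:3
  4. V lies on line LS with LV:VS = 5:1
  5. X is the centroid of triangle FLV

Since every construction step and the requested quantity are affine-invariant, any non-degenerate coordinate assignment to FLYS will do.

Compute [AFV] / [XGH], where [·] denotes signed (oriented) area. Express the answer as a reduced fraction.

[AFV]:[XGH] = 96/143

Assign F = (0, 0), L = (1, 0), Y = (0, 1), S = (3, 4) — the answer is frame-independent, so this choice is without loss of generality.
1. A lies on line SY with SA:AY = 1:2 ⇒ A = (2, 3)
2. G is the intersection of line FA and line SL ⇒ G = (4, 6)
3. H lies on line FA with FH:HA = 5:3 ⇒ H = (5/4, 15/8)
4. V lies on line LS with LV:VS = 5:1 ⇒ V = (8/3, 10/3)
5. X is the centroid of triangle FLV ⇒ X = (11/9, 10/9)
2·[AFV] = 4/3, 2·[XGH] = 143/72
[AFV]:[XGH] = 4/3:143/72 = 96/143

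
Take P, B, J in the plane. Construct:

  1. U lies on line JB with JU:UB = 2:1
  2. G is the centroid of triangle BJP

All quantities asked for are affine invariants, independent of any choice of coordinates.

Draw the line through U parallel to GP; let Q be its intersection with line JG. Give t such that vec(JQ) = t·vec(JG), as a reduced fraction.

Assign P = (0, 0), B = (1, 0), J = (0, 1) — the answer is frame-independent, so this choice is without loss of generality.
1. U lies on line JB with JU:UB = 2:1 ⇒ U = (2/3, 1/3)
2. G is the centroid of triangle BJP ⇒ G = (1/3, 1/3)
through U parallel to GP: direction (-1/3, -1/3); meets JG at Q = (4/9, 1/9)
Q = J + t·(G−J) with t = 4/3

t = 4/3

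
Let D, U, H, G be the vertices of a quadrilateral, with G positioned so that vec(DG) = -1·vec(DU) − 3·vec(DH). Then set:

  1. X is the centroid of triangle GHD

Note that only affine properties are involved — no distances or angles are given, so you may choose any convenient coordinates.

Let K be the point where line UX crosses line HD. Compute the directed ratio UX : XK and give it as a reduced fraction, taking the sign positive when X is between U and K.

UX:XK = -4

Work in coordinates with D = (0, 0), U = (1, 0), H = (0, 1), G = (-1, -3).
1. X is the centroid of triangle GHD ⇒ X = (-1/3, -2/3)
line UX meets HD at K = (0, -1/2)
X = U + t·(K−U) with t = 4/3, so UX:XK = 4/3:-1/3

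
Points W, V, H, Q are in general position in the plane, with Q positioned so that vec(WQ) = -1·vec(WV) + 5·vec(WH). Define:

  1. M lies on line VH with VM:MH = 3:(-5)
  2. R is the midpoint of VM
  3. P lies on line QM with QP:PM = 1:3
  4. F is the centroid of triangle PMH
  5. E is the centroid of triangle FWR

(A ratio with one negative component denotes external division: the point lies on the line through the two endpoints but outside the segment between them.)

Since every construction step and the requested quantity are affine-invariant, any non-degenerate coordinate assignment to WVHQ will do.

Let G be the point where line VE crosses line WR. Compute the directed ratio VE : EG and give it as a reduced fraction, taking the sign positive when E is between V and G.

VE:EG = -1/109

Work in coordinates with W = (0, 0), V = (1, 0), H = (0, 1), Q = (-1, 5).
1. M lies on line VH with VM:MH = 3:(-5) ⇒ M = (5/2, -3/2)
2. R is the midpoint of VM ⇒ R = (7/4, -3/4)
3. P lies on line QM with QP:PM = 1:3 ⇒ P = (-1/8, 27/8)
4. F is the centroid of triangle PMH ⇒ F = (19/24, 23/24)
5. E is the centroid of triangle FWR ⇒ E = (61/72, 5/72)
line VE meets WR at G = (35/2, -15/2)
E = V + t·(G−V) with t = -1/108, so VE:EG = -1/108:109/108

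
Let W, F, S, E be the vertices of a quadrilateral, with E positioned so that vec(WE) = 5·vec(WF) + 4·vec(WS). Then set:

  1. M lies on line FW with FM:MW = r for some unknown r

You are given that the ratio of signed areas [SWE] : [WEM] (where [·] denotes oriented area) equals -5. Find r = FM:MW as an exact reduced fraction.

r = 3

Assign W = (0, 0), F = (1, 0), S = (0, 1), E = (5, 4) — the answer is frame-independent, so this choice is without loss of generality.
1. With FM:MW = r, write λ = r/(r+1) so M = F + λ·(W−F); M is affine-linear in λ
Every point depending on M is an affine combination of M and λ-independent points, so each such coordinate is linear in λ; the λ² term in each signed area is a multiple of (W−F)×(W−F) = 0, so 2·[SWE] and 2·[WEM] are each linear in λ. Evaluating at λ=0 and λ=1:
  2·[SWE] = 5,   2·[WEM] = 4·λ − 4
So [SWE]:[WEM] = (5) / (4·λ − 4). Setting this equal to -5:
  5 = -5·(4·λ − 4)  ⇒  λ = 3/4
Then r = λ/(1−λ) = (3/4)/(1/4) = 3. Check: with r = 3, M = (1/4, 0) and [SWE]:[WEM] = -5 as required.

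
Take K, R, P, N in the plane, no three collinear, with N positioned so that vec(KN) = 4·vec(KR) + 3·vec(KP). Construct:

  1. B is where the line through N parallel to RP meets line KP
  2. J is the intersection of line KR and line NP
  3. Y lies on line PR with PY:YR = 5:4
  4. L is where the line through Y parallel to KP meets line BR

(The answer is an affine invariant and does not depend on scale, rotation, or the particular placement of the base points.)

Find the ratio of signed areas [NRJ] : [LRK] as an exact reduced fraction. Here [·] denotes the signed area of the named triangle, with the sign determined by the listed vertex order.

Assign K = (0, 0), R = (1, 0), P = (0, 1), N = (4, 3) — the answer is frame-independent, so this choice is without loss of generality.
1. B is where the line through N parallel to RP meets line KP ⇒ B = (0, 7)
2. J is the intersection of line KR and line NP ⇒ J = (-2, 0)
3. Y lies on line PR with PY:YR = 5:4 ⇒ Y = (5/9, 4/9)
4. L is where the line through Y parallel to KP meets line BR ⇒ L = (5/9, 28/9)
2·[NRJ] = -9, 2·[LRK] = -28/9
[NRJ]:[LRK] = -9:-28/9 = 81/28

[NRJ]:[LRK] = 81/28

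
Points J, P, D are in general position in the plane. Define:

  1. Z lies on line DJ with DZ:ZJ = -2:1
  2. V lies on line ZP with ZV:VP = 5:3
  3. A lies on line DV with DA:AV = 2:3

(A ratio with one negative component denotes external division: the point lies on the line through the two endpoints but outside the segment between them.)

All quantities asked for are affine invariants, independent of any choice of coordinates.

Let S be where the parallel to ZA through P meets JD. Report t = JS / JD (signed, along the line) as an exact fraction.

t = -29/5

Choose coordinates J = (0, 0), P = (1, 0), D = (0, 1).
1. Z lies on line DJ with DZ:ZJ = -2:1 ⇒ Z = (0, -1)
2. V lies on line ZP with ZV:VP = 5:3 ⇒ V = (5/8, -3/8)
3. A lies on line DV with DA:AV = 2:3 ⇒ A = (1/4, 9/20)
through P parallel to ZA: direction (1/4, 29/20); meets JD at S = (0, -29/5)
S = J + t·(D−J) with t = -29/5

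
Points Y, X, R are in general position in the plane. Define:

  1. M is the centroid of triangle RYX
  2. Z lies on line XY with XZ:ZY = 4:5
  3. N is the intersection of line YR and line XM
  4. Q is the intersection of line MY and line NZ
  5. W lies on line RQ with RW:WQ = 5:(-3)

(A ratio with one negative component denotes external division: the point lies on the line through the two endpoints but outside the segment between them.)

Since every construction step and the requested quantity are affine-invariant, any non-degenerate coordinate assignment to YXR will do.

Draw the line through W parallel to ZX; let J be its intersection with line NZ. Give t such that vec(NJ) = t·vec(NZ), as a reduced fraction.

Set Y = (0, 0), X = (1, 0), R = (0, 1); any affine frame gives the same invariant.
1. M is the centroid of triangle RYX ⇒ M = (1/3, 1/3)
2. Z lies on line XY with XZ:ZY = 4:5 ⇒ Z = (5/9, 0)
3. N is the intersection of line YR and line XM ⇒ N = (0, 1/2)
4. Q is the intersection of line MY and line NZ ⇒ Q = (5/19, 5/19)
5. W lies on line RQ with RW:WQ = 5:(-3) ⇒ W = (25/38, -16/19)
through W parallel to ZX: direction (4/9, 0); meets NZ at J = (85/57, -16/19)
J = N + t·(Z−N) with t = 51/19

t = 51/19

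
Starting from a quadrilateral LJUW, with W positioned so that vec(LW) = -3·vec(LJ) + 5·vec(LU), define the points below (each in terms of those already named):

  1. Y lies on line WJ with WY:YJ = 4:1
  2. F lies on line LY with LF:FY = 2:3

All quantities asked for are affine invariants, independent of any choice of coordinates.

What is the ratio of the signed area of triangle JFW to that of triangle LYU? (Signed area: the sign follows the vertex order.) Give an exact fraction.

Choose coordinates L = (0, 0), J = (1, 0), U = (0, 1), W = (-3, 5).
1. Y lies on line WJ with WY:YJ = 4:1 ⇒ Y = (1/5, 1)
2. F lies on line LY with LF:FY = 2:3 ⇒ F = (2/25, 2/5)
2·[JFW] = -3, 2·[LYU] = 1/5
[JFW]:[LYU] = -3:1/5 = -15

[JFW]:[LYU] = -15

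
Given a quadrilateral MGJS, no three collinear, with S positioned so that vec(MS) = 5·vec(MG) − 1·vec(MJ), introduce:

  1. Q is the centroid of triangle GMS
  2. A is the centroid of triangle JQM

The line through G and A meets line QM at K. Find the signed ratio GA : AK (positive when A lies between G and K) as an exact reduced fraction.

GA:AK = -1/2

Assign M = (0, 0), G = (1, 0), J = (0, 1), S = (5, -1) — the answer is frame-independent, so this choice is without loss of generality.
1. Q is the centroid of triangle GMS ⇒ Q = (2, -1/3)
2. A is the centroid of triangle JQM ⇒ A = (2/3, 2/9)
line GA meets QM at K = (4/3, -2/9)
A = G + t·(K−G) with t = -1, so GA:AK = -1:2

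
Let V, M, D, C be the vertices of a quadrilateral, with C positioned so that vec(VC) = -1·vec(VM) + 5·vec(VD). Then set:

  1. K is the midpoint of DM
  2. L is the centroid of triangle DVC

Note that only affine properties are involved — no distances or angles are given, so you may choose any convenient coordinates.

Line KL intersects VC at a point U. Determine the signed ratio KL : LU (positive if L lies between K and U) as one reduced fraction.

Set V = (0, 0), M = (1, 0), D = (0, 1), C = (-1, 5); any affine frame gives the same invariant.
1. K is the midpoint of DM ⇒ K = (1/2, 1/2)
2. L is the centroid of triangle DVC ⇒ L = (-1/3, 2)
line KL meets VC at U = (-7/16, 35/16)
L = K + t·(U−K) with t = 8/9, so KL:LU = 8/9:1/9

KL:LU = 8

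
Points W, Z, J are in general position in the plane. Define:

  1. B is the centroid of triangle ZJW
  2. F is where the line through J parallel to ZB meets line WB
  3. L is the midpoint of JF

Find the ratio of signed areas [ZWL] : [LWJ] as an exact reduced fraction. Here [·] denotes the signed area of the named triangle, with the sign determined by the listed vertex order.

Choose coordinates W = (0, 0), Z = (1, 0), J = (0, 1).
1. B is the centroid of triangle ZJW ⇒ B = (1/3, 1/3)
2. F is where the line through J parallel to ZB meets line WB ⇒ F = (2/3, 2/3)
3. L is the midpoint of JF ⇒ L = (1/3, 5/6)
2·[ZWL] = -5/6, 2·[LWJ] = -1/3
[ZWL]:[LWJ] = -5/6:-1/3 = 5/2

[ZWL]:[LWJ] = 5/2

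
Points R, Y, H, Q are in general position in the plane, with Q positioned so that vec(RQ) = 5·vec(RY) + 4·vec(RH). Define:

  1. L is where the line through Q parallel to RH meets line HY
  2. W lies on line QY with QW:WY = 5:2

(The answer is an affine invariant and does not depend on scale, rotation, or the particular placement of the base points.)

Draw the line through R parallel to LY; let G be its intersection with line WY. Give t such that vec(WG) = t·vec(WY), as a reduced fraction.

Choose coordinates R = (0, 0), Y = (1, 0), H = (0, 1), Q = (5, 4).
1. L is where the line through Q parallel to RH meets line HY ⇒ L = (5, -4)
2. W lies on line QY with QW:WY = 5:2 ⇒ W = (15/7, 8/7)
through R parallel to LY: direction (-4, 4); meets WY at G = (1/2, -1/2)
G = W + t·(Y−W) with t = 23/16

t = 23/16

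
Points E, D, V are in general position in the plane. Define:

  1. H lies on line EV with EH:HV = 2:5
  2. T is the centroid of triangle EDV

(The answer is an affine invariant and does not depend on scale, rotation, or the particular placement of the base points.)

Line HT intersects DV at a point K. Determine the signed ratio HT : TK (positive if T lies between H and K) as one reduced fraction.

Set E = (0, 0), D = (1, 0), V = (0, 1); any affine frame gives the same invariant.
1. H lies on line EV with EH:HV = 2:5 ⇒ H = (0, 2/7)
2. T is the centroid of triangle EDV ⇒ T = (1/3, 1/3)
line HT meets DV at K = (5/8, 3/8)
T = H + t·(K−H) with t = 8/15, so HT:TK = 8/15:7/15

HT:TK = 8/7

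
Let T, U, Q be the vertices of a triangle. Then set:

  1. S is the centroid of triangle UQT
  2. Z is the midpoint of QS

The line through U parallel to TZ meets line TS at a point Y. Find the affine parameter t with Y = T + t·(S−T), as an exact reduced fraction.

Assign T = (0, 0), U = (1, 0), Q = (0, 1) — the answer is frame-independent, so this choice is without loss of generality.
1. S is the centroid of triangle UQT ⇒ S = (1/3, 1/3)
2. Z is the midpoint of QS ⇒ Z = (1/6, 2/3)
through U parallel to TZ: direction (1/6, 2/3); meets TS at Y = (4/3, 4/3)
Y = T + t·(S−T) with t = 4

t = 4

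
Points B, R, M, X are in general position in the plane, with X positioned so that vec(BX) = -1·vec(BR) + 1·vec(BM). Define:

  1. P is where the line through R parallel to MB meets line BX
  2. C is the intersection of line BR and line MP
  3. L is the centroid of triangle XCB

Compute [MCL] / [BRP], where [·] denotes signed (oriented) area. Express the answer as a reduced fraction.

Choose coordinates B = (0, 0), R = (1, 0), M = (0, 1), X = (-1, 1).
1. P is where the line through R parallel to MB meets line BX ⇒ P = (1, -1)
2. C is the intersection of line BR and line MP ⇒ C = (1/2, 0)
3. L is the centroid of triangle XCB ⇒ L = (-1/6, 1/3)
2·[MCL] = -1/2, 2·[BRP] = -1
[MCL]:[BRP] = -1/2:-1 = 1/2

[MCL]:[BRP] = 1/2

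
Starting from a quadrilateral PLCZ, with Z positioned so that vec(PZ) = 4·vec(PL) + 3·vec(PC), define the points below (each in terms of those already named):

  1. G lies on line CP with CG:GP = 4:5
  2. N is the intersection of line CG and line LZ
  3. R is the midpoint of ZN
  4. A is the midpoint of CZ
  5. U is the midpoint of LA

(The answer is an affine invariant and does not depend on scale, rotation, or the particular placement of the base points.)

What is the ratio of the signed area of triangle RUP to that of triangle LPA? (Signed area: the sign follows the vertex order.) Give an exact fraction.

[RUP]:[LPA] = -1/4

Set P = (0, 0), L = (1, 0), C = (0, 1), Z = (4, 3); any affine frame gives the same invariant.
1. G lies on line CP with CG:GP = 4:5 ⇒ G = (0, 5/9)
2. N is the intersection of line CG and line LZ ⇒ N = (0, -1)
3. R is the midpoint of ZN ⇒ R = (2, 1)
4. A is the midpoint of CZ ⇒ A = (2, 2)
5. U is the midpoint of LA ⇒ U = (3/2, 1)
2·[RUP] = 1/2, 2·[LPA] = -2
[RUP]:[LPA] = 1/2:-2 = -1/4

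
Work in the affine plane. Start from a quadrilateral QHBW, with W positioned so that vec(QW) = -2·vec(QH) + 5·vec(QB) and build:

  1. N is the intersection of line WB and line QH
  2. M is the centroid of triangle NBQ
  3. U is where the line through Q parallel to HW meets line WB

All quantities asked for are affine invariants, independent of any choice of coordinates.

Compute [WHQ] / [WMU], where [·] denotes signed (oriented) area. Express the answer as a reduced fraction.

Choose coordinates Q = (0, 0), H = (1, 0), B = (0, 1), W = (-2, 5).
1. N is the intersection of line WB and line QH ⇒ N = (1/2, 0)
2. M is the centroid of triangle NBQ ⇒ M = (1/6, 1/3)
3. U is where the line through Q parallel to HW meets line WB ⇒ U = (3, -5)
2·[WHQ] = -5, 2·[WMU] = 5/3
[WHQ]:[WMU] = -5:5/3 = -3

[WHQ]:[WMU] = -3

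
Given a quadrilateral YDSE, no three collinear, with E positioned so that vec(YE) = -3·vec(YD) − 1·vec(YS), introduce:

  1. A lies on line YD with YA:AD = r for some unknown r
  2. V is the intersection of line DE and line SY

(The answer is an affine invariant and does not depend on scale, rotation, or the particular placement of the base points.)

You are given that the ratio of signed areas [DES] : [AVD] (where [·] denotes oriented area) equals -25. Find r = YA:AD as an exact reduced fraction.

Choose coordinates Y = (0, 0), D = (1, 0), S = (0, 1), E = (-3, -1).
1. With YA:AD = r, write λ = r/(r+1) so A = Y + λ·(D−Y); A is affine-linear in λ
2. V is the intersection of line DE and line SY ⇒ V = (0, -1/4)
Every point depending on A is an affine combination of A and λ-independent points, so each such coordinate is linear in λ; the λ² term in each signed area is a multiple of (D−Y)×(D−Y) = 0, so 2·[DES] and 2·[AVD] are each linear in λ. Evaluating at λ=0 and λ=1:
  2·[DES] = -5,   2·[AVD] = -1/4·λ + 1/4
So [DES]:[AVD] = (-5) / (-1/4·λ + 1/4). Setting this equal to -25:
  -5 = -25·(-1/4·λ + 1/4)  ⇒  λ = 1/5
Then r = λ/(1−λ) = (1/5)/(4/5) = 1/4. Check: with r = 1/4, A = (1/5, 0) and [DES]:[AVD] = -25 as required.

r = 1/4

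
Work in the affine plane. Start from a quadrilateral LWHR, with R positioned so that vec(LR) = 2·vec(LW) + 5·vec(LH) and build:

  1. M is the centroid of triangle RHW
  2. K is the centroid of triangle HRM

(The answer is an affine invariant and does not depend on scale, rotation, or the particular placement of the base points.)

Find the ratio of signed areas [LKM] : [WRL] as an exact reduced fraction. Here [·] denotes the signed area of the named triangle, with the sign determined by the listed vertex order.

Assign L = (0, 0), W = (1, 0), H = (0, 1), R = (2, 5) — the answer is frame-independent, so this choice is without loss of generality.
1. M is the centroid of triangle RHW ⇒ M = (1, 2)
2. K is the centroid of triangle HRM ⇒ K = (1, 8/3)
2·[LKM] = -2/3, 2·[WRL] = 5
[LKM]:[WRL] = -2/3:5 = -2/15

[LKM]:[WRL] = -2/15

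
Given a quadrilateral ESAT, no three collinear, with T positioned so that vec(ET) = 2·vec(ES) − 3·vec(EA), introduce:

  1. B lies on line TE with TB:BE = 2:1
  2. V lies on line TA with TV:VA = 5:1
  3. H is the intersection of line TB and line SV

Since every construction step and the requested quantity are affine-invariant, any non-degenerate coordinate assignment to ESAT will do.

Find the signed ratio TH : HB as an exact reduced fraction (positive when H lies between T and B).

TH:HB = -15/7

Work in coordinates with E = (0, 0), S = (1, 0), A = (0, 1), T = (2, -3).
1. B lies on line TE with TB:BE = 2:1 ⇒ B = (2/3, -1)
2. V lies on line TA with TV:VA = 5:1 ⇒ V = (1/3, 1/3)
3. H is the intersection of line TB and line SV ⇒ H = (-1/2, 3/4)
H = T + t·(B−T) with t = 15/8, so TH:HB = t:(1−t) = 15/8:-7/8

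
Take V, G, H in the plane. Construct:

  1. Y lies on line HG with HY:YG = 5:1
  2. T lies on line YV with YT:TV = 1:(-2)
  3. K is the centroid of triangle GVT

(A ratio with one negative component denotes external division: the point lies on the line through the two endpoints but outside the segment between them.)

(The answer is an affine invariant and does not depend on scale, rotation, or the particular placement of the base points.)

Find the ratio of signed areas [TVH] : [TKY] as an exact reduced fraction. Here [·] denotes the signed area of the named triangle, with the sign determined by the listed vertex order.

Set V = (0, 0), G = (1, 0), H = (0, 1); any affine frame gives the same invariant.
1. Y lies on line HG with HY:YG = 5:1 ⇒ Y = (5/6, 1/6)
2. T lies on line YV with YT:TV = 1:(-2) ⇒ T = (5/3, 1/3)
3. K is the centroid of triangle GVT ⇒ K = (8/9, 1/9)
2·[TVH] = -5/3, 2·[TKY] = -1/18
[TVH]:[TKY] = -5/3:-1/18 = 30

[TVH]:[TKY] = 30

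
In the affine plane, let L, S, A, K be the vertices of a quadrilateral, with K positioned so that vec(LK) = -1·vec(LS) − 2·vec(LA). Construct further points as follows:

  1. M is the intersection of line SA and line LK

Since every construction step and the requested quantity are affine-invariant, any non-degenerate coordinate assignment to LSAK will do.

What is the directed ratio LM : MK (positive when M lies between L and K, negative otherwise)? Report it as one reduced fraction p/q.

LM:MK = -1/4

Assign L = (0, 0), S = (1, 0), A = (0, 1), K = (-1, -2) — the answer is frame-independent, so this choice is without loss of generality.
1. M is the intersection of line SA and line LK ⇒ M = (1/3, 2/3)
M = L + t·(K−L) with t = -1/3, so LM:MK = t:(1−t) = -1/3:4/3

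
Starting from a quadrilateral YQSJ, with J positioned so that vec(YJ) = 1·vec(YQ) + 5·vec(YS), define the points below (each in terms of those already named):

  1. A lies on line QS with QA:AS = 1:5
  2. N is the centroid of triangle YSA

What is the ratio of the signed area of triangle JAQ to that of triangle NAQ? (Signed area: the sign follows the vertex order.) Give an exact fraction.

[JAQ]:[NAQ] = -15

Choose coordinates Y = (0, 0), Q = (1, 0), S = (0, 1), J = (1, 5).
1. A lies on line QS with QA:AS = 1:5 ⇒ A = (5/6, 1/6)
2. N is the centroid of triangle YSA ⇒ N = (5/18, 7/18)
2·[JAQ] = 5/6, 2·[NAQ] = -1/18
[JAQ]:[NAQ] = 5/6:-1/18 = -15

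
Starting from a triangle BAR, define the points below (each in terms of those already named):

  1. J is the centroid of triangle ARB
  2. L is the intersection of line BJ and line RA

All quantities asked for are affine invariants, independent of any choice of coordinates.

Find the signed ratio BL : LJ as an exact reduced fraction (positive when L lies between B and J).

Set B = (0, 0), A = (1, 0), R = (0, 1); any affine frame gives the same invariant.
1. J is the centroid of triangle ARB ⇒ J = (1/3, 1/3)
2. L is the intersection of line BJ and line RA ⇒ L = (1/2, 1/2)
L = B + t·(J−B) with t = 3/2, so BL:LJ = t:(1−t) = 3/2:-1/2

BL:LJ = -3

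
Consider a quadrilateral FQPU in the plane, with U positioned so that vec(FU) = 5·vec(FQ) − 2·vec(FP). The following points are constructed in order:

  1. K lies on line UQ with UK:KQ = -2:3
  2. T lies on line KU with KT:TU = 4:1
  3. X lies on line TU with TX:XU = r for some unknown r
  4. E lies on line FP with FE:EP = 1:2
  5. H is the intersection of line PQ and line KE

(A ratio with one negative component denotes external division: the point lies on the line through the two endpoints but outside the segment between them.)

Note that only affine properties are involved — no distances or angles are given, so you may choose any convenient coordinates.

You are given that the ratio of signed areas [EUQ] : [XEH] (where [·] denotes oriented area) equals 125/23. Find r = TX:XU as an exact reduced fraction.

r = 3/2

Choose coordinates F = (0, 0), Q = (1, 0), P = (0, 1), U = (5, -2).
1. K lies on line UQ with UK:KQ = -2:3 ⇒ K = (13, -6)
2. T lies on line KU with KT:TU = 4:1 ⇒ T = (33/5, -14/5)
3. With TX:XU = r, write λ = r/(r+1) so X = T + λ·(U−T); X is affine-linear in λ
4. E lies on line FP with FE:EP = 1:2 ⇒ E = (0, 1/3)
5. H is the intersection of line PQ and line KE ⇒ H = (13/10, -3/10)
Every point depending on X is an affine combination of X and λ-independent points, so each such coordinate is linear in λ; the λ² term in each signed area is a multiple of (U−T)×(U−T) = 0, so 2·[EUQ] and 2·[XEH] are each linear in λ. Evaluating at λ=0 and λ=1:
  2·[EUQ] = 2/3,   2·[XEH] = 2/75·λ + 8/75
So [EUQ]:[XEH] = (2/3) / (2/75·λ + 8/75). Setting this equal to 125/23:
  2/3 = 125/23·(2/75·λ + 8/75)  ⇒  λ = 3/5
Then r = λ/(1−λ) = (3/5)/(2/5) = 3/2. Check: with r = 3/2, X = (141/25, -58/25) and [EUQ]:[XEH] = 125/23 as required.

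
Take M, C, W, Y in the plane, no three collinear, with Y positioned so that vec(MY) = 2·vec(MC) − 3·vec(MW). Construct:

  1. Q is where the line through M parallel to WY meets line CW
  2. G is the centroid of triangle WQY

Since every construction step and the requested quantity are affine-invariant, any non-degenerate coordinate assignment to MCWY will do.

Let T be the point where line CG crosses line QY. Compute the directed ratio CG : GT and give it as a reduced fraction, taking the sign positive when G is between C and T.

Work in coordinates with M = (0, 0), C = (1, 0), W = (0, 1), Y = (2, -3).
1. Q is where the line through M parallel to WY meets line CW ⇒ Q = (-1, 2)
2. G is the centroid of triangle WQY ⇒ G = (1/3, 0)
line CG meets QY at T = (1/5, 0)
G = C + t·(T−C) with t = 5/6, so CG:GT = 5/6:1/6

CG:GT = 5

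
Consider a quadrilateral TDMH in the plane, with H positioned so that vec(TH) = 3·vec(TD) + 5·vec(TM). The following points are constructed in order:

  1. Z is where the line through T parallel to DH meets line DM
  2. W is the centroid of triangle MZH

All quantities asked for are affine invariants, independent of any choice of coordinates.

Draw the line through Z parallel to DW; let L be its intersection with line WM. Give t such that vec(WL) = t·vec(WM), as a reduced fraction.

Set T = (0, 0), D = (1, 0), M = (0, 1), H = (3, 5); any affine frame gives the same invariant.
1. Z is where the line through T parallel to DH meets line DM ⇒ Z = (2/7, 5/7)
2. W is the centroid of triangle MZH ⇒ W = (23/21, 47/21)
through Z parallel to DW: direction (2/21, 47/21); meets WM at L = (46/147, 199/147)
L = W + t·(M−W) with t = 5/7

t = 5/7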